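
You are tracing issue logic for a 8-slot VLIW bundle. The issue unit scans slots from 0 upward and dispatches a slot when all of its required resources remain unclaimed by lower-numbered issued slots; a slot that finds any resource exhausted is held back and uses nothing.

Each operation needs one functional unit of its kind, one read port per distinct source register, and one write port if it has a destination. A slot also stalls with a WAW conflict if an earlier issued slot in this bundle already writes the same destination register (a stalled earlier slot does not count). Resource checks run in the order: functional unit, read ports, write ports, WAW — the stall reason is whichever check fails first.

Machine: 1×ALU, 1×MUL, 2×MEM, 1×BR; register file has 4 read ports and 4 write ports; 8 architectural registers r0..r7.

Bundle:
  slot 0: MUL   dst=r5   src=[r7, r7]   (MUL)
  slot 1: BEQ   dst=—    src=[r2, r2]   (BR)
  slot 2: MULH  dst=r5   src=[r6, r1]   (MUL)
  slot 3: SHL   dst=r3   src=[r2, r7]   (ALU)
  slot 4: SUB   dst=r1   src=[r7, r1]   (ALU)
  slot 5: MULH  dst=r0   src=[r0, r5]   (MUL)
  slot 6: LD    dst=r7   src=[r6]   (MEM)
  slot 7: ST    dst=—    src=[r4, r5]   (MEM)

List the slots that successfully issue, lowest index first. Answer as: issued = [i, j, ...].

issued = [0, 1, 3]

  0. MUL→r5 ⇒ go  {1A/0Mu/2Ld/1B | 3r 3w}
  1. BR ⇒ go  {1A/0Mu/2Ld/0B | 2r 3w}
  2. MUL→r5 ⇒ no(FU)  {1A/0Mu/2Ld/0B | 2r 3w}
  3. ALU→r3 ⇒ go  {0A/0Mu/2Ld/0B | 0r 2w}
  4. ALU→r1 ⇒ no(FU)  {0A/0Mu/2Ld/0B | 0r 2w}
  5. MUL→r0 ⇒ no(FU)  {0A/0Mu/2Ld/0B | 0r 2w}
  6. MEM→r7 ⇒ no(RD_PORT)  {0A/0Mu/2Ld/0B | 0r 2w}
  7. MEM ⇒ no(RD_PORT)  {0A/0Mu/2Ld/0B | 0r 2w}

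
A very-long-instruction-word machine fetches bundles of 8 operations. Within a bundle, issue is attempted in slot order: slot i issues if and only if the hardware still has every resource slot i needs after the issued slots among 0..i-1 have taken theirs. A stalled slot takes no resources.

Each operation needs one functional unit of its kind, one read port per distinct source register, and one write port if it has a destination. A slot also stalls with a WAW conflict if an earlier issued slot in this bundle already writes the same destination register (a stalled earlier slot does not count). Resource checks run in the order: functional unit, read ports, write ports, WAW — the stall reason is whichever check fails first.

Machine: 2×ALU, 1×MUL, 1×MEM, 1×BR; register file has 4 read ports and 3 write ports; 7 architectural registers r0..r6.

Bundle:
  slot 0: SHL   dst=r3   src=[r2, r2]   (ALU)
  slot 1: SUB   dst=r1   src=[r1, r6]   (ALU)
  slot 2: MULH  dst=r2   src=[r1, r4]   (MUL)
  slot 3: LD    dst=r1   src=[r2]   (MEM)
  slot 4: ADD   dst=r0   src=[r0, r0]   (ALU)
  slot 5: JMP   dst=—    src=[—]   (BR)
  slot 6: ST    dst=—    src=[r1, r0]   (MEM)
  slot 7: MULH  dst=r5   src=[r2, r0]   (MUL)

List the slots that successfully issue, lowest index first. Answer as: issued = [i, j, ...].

#0 ALU src=r2,r2 dispatched  <A:1 Mu:1 Ld:1 B:1 rd:3 wr:2>
#1 ALU src=r1,r6 dispatched  <A:0 Mu:1 Ld:1 B:1 rd:1 wr:1>
#2 MUL src=r1,r4 held:RD_PORT  <A:0 Mu:1 Ld:1 B:1 rd:1 wr:1>
#3 MEM src=r2 held:WAW  <A:0 Mu:1 Ld:1 B:1 rd:1 wr:1>
#4 ALU src=r0,r0 held:FU  <A:0 Mu:1 Ld:1 B:1 rd:1 wr:1>
#5 BR src=- dispatched  <A:0 Mu:1 Ld:1 B:0 rd:1 wr:1>
#6 MEM src=r1,r0 held:RD_PORT  <A:0 Mu:1 Ld:1 B:0 rd:1 wr:1>
#7 MUL src=r2,r0 held:RD_PORT  <A:0 Mu:1 Ld:1 B:0 rd:1 wr:1>

issued = [0, 1, 5]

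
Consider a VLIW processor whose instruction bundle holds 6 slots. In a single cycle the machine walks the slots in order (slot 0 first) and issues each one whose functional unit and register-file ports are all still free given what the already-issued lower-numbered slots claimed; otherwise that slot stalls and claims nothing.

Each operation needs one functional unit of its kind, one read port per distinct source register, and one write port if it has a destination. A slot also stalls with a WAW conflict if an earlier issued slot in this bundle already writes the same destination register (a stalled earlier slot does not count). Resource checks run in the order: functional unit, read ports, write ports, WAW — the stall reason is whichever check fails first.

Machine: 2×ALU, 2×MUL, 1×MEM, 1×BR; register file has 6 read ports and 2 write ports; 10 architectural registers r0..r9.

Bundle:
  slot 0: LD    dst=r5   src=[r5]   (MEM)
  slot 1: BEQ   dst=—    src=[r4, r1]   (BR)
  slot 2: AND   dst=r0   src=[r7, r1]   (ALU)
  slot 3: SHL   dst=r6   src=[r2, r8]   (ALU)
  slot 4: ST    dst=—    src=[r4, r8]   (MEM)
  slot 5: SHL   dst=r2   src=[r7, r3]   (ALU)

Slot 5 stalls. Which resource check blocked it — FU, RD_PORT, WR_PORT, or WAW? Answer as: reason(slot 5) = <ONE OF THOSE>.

#0 MEM src=r5 dispatched  <A:2 Mu:2 Ld:0 B:1 rd:5 wr:1>
#1 BR src=r4,r1 dispatched  <A:2 Mu:2 Ld:0 B:0 rd:3 wr:1>
#2 ALU src=r7,r1 dispatched  <A:1 Mu:2 Ld:0 B:0 rd:1 wr:0>
#3 ALU src=r2,r8 held:RD_PORT  <A:1 Mu:2 Ld:0 B:0 rd:1 wr:0>
#4 MEM src=r4,r8 held:FU  <A:1 Mu:2 Ld:0 B:0 rd:1 wr:0>
#5 ALU src=r7,r3 held:RD_PORT  <A:1 Mu:2 Ld:0 B:0 rd:1 wr:0>

reason(slot 5) = RD_PORT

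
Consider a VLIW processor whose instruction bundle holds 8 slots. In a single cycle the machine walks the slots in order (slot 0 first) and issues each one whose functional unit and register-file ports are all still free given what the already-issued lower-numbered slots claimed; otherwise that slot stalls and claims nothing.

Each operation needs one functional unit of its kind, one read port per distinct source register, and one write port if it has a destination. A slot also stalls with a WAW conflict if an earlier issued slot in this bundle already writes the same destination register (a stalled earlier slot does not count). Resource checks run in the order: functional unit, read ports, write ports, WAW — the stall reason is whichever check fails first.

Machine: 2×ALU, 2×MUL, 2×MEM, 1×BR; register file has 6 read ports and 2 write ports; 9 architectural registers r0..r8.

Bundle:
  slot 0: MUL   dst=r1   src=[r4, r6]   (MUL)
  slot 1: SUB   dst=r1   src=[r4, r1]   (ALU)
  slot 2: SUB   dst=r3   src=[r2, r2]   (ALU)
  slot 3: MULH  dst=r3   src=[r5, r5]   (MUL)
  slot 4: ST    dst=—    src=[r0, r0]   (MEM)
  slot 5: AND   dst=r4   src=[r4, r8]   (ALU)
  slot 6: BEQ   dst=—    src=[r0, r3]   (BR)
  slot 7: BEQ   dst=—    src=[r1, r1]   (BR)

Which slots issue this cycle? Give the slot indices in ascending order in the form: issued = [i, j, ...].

  0. MUL→r1 ⇒ go  {2A/1Mu/2Ld/1B | 4r 1w}
  1. ALU→r1 ⇒ no(WAW)  {2A/1Mu/2Ld/1B | 4r 1w}
  2. ALU→r3 ⇒ go  {1A/1Mu/2Ld/1B | 3r 0w}
  3. MUL→r3 ⇒ no(WR_PORT)  {1A/1Mu/2Ld/1B | 3r 0w}
  4. MEM ⇒ go  {1A/1Mu/1Ld/1B | 2r 0w}
  5. ALU→r4 ⇒ no(WR_PORT)  {1A/1Mu/1Ld/1B | 2r 0w}
  6. BR ⇒ go  {1A/1Mu/1Ld/0B | 0r 0w}
  7. BR ⇒ no(FU)  {1A/1Mu/1Ld/0B | 0r 0w}

issued = [0, 2, 4, 6]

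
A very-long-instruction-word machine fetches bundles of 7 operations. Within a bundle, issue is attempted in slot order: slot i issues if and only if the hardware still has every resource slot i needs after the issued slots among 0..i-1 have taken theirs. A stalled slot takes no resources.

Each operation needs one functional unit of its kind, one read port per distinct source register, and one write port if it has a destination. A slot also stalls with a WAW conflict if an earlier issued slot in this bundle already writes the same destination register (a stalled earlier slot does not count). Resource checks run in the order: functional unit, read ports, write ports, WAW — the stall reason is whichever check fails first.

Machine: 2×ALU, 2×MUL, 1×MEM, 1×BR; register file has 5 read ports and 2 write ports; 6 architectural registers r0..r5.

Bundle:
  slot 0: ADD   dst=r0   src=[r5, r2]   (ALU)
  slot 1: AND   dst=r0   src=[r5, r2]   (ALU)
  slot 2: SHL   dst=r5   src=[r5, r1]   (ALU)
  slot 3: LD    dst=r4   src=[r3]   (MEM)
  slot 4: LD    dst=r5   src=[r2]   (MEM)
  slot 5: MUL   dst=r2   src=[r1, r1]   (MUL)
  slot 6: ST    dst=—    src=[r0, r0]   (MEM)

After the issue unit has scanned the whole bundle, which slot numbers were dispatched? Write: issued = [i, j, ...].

issued = [0, 2, 6]

#0 ALU src=r5,r2 dispatched  <A:1 Mu:2 Ld:1 B:1 rd:3 wr:1>
#1 ALU src=r5,r2 held:WAW  <A:1 Mu:2 Ld:1 B:1 rd:3 wr:1>
#2 ALU src=r5,r1 dispatched  <A:0 Mu:2 Ld:1 B:1 rd:1 wr:0>
#3 MEM src=r3 held:WR_PORT  <A:0 Mu:2 Ld:1 B:1 rd:1 wr:0>
#4 MEM src=r2 held:WR_PORT  <A:0 Mu:2 Ld:1 B:1 rd:1 wr:0>
#5 MUL src=r1,r1 held:WR_PORT  <A:0 Mu:2 Ld:1 B:1 rd:1 wr:0>
#6 MEM src=r0,r0 dispatched  <A:0 Mu:2 Ld:0 B:1 rd:0 wr:0>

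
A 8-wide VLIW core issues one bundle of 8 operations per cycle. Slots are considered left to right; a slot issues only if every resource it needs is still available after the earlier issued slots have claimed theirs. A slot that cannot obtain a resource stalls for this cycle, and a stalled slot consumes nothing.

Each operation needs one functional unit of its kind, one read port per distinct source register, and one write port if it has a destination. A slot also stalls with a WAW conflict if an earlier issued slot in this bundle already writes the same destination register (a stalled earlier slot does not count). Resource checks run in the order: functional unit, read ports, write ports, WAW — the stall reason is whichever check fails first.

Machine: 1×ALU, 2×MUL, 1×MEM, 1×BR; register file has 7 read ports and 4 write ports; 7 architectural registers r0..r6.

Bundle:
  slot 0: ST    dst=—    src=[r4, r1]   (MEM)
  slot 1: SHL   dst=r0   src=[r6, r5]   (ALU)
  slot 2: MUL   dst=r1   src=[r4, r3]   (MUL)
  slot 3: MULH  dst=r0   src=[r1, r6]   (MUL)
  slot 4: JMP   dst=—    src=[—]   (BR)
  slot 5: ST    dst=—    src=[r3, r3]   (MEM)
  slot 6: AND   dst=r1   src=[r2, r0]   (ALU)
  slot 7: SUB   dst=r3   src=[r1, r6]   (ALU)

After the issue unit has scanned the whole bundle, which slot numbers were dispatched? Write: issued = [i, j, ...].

issued = [0, 1, 2, 4]

(0) want 1×MEM +2rd +0wr — yes → AL1|MU2|ME0|BR1|rd5|wr4
(1) want 1×ALU +2rd +1wr — yes → AL0|MU2|ME0|BR1|rd3|wr3
(2) want 1×MUL +2rd +1wr — yes → AL0|MU1|ME0|BR1|rd1|wr2
(3) want 1×MUL +2rd +1wr — RD_PORT → AL0|MU1|ME0|BR1|rd1|wr2
(4) want 1×BR +0rd +0wr — yes → AL0|MU1|ME0|BR0|rd1|wr2
(5) want 1×MEM +1rd +0wr — FU → AL0|MU1|ME0|BR0|rd1|wr2
(6) want 1×ALU +2rd +1wr — FU → AL0|MU1|ME0|BR0|rd1|wr2
(7) want 1×ALU +2rd +1wr — FU → AL0|MU1|ME0|BR0|rd1|wr2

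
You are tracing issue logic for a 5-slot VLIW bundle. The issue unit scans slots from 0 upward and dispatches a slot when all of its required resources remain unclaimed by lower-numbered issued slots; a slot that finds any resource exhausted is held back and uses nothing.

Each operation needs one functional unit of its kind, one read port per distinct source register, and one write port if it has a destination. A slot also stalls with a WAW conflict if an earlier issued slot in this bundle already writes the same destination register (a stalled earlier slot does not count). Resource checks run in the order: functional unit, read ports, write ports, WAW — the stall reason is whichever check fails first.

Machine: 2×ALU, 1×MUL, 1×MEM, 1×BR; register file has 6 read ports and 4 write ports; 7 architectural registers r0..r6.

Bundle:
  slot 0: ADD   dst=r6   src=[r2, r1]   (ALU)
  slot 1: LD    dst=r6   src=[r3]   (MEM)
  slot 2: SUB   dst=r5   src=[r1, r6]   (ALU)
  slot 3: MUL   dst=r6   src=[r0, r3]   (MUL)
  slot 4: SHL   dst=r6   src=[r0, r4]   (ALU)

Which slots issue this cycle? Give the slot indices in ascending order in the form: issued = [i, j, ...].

  0. ALU→r6 ⇒ go  {1A/1Mu/1Ld/1B | 4r 3w}
  1. MEM→r6 ⇒ no(WAW)  {1A/1Mu/1Ld/1B | 4r 3w}
  2. ALU→r5 ⇒ go  {0A/1Mu/1Ld/1B | 2r 2w}
  3. MUL→r6 ⇒ no(WAW)  {0A/1Mu/1Ld/1B | 2r 2w}
  4. ALU→r6 ⇒ no(FU)  {0A/1Mu/1Ld/1B | 2r 2w}

issued = [0, 2]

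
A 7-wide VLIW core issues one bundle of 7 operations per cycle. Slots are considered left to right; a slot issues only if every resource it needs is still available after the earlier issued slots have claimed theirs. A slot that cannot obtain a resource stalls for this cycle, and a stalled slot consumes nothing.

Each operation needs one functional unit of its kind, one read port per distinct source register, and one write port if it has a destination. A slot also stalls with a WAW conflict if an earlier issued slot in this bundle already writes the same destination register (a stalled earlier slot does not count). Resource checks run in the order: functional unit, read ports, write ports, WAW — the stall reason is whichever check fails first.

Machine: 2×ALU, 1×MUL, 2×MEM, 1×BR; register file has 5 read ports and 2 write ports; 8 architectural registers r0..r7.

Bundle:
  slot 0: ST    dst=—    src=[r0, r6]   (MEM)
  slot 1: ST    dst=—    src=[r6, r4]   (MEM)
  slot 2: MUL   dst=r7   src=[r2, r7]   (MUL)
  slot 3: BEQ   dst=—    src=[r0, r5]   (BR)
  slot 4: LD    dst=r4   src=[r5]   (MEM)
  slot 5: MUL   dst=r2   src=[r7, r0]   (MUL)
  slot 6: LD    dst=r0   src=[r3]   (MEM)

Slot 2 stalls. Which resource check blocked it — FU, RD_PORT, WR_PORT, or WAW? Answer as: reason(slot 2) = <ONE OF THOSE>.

reason(slot 2) = RD_PORT

#0 MEM src=r0,r6 dispatched  <A:2 Mu:1 Ld:1 B:1 rd:3 wr:2>
#1 MEM src=r6,r4 dispatched  <A:2 Mu:1 Ld:0 B:1 rd:1 wr:2>
#2 MUL src=r2,r7 held:RD_PORT  <A:2 Mu:1 Ld:0 B:1 rd:1 wr:2>
#3 BR src=r0,r5 held:RD_PORT  <A:2 Mu:1 Ld:0 B:1 rd:1 wr:2>
#4 MEM src=r5 held:FU  <A:2 Mu:1 Ld:0 B:1 rd:1 wr:2>
#5 MUL src=r7,r0 held:RD_PORT  <A:2 Mu:1 Ld:0 B:1 rd:1 wr:2>
#6 MEM src=r3 held:FU  <A:2 Mu:1 Ld:0 B:1 rd:1 wr:2>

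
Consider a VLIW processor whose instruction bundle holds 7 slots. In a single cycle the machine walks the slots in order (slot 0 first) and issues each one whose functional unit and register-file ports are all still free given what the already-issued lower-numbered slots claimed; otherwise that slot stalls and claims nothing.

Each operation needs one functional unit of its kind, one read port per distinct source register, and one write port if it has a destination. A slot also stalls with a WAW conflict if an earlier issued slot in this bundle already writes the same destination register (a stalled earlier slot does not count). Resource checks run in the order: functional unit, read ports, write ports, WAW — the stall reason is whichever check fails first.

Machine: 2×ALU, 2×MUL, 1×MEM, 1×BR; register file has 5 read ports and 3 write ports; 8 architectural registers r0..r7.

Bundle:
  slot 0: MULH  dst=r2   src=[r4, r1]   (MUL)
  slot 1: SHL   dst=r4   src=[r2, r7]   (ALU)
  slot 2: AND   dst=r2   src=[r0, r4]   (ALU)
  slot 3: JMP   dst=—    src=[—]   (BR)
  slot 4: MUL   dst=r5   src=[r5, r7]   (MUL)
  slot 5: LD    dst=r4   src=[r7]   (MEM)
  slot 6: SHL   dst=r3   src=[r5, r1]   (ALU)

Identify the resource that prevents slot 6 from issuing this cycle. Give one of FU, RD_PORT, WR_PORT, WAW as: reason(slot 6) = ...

reason(slot 6) = RD_PORT

slot 0 (MUL): ISSUE — free A2,Mu1,Ld1,B1 rp3 wp2
slot 1 (ALU): ISSUE — free A1,Mu1,Ld1,B1 rp1 wp1
slot 2 (ALU): stall RD_PORT — free A1,Mu1,Ld1,B1 rp1 wp1
slot 3 (BR): ISSUE — free A1,Mu1,Ld1,B0 rp1 wp1
slot 4 (MUL): stall RD_PORT — free A1,Mu1,Ld1,B0 rp1 wp1
slot 5 (MEM): stall WAW — free A1,Mu1,Ld1,B0 rp1 wp1
slot 6 (ALU): stall RD_PORT — free A1,Mu1,Ld1,B0 rp1 wp1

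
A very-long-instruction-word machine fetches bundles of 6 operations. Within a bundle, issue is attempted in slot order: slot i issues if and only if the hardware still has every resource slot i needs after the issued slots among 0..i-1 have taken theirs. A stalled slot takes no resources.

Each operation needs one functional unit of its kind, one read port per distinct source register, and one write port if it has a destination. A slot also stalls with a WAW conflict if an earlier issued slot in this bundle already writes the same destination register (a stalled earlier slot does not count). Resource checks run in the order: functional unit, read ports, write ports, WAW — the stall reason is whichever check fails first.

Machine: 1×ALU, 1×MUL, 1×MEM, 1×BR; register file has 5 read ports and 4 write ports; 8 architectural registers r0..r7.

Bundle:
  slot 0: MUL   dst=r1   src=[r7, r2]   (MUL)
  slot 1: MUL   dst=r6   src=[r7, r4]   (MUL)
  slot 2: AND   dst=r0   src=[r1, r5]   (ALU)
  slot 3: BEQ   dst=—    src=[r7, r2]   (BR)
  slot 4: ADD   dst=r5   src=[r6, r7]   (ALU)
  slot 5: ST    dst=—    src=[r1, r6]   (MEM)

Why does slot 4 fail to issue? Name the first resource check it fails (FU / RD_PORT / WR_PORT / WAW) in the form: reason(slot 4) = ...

slot 0 (MUL): ISSUE — free A1,Mu0,Ld1,B1 rp3 wp3
slot 1 (MUL): stall FU — free A1,Mu0,Ld1,B1 rp3 wp3
slot 2 (ALU): ISSUE — free A0,Mu0,Ld1,B1 rp1 wp2
slot 3 (BR): stall RD_PORT — free A0,Mu0,Ld1,B1 rp1 wp2
slot 4 (ALU): stall FU — free A0,Mu0,Ld1,B1 rp1 wp2
slot 5 (MEM): stall RD_PORT — free A0,Mu0,Ld1,B1 rp1 wp2

reason(slot 4) = FU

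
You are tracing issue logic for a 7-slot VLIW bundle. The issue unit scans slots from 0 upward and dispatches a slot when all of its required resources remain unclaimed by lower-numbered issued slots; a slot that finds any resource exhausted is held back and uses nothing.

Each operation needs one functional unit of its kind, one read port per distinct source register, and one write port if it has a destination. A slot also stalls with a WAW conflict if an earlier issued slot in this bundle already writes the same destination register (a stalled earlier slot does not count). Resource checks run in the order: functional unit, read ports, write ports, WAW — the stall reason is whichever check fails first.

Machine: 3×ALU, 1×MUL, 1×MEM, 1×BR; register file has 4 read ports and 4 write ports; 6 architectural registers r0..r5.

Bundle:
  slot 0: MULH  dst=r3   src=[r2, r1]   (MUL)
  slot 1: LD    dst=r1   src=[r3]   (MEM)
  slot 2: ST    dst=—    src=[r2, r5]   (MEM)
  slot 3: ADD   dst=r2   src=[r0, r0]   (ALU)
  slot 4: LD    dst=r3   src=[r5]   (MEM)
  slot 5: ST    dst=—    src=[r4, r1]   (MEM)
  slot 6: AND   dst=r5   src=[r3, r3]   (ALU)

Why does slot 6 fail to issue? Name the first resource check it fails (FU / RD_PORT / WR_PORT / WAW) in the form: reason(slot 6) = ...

#0 MUL src=r2,r1 dispatched  <A:3 Mu:0 Ld:1 B:1 rd:2 wr:3>
#1 MEM src=r3 dispatched  <A:3 Mu:0 Ld:0 B:1 rd:1 wr:2>
#2 MEM src=r2,r5 held:FU  <A:3 Mu:0 Ld:0 B:1 rd:1 wr:2>
#3 ALU src=r0,r0 dispatched  <A:2 Mu:0 Ld:0 B:1 rd:0 wr:1>
#4 MEM src=r5 held:FU  <A:2 Mu:0 Ld:0 B:1 rd:0 wr:1>
#5 MEM src=r4,r1 held:FU  <A:2 Mu:0 Ld:0 B:1 rd:0 wr:1>
#6 ALU src=r3,r3 held:RD_PORT  <A:2 Mu:0 Ld:0 B:1 rd:0 wr:1>

reason(slot 6) = RD_PORT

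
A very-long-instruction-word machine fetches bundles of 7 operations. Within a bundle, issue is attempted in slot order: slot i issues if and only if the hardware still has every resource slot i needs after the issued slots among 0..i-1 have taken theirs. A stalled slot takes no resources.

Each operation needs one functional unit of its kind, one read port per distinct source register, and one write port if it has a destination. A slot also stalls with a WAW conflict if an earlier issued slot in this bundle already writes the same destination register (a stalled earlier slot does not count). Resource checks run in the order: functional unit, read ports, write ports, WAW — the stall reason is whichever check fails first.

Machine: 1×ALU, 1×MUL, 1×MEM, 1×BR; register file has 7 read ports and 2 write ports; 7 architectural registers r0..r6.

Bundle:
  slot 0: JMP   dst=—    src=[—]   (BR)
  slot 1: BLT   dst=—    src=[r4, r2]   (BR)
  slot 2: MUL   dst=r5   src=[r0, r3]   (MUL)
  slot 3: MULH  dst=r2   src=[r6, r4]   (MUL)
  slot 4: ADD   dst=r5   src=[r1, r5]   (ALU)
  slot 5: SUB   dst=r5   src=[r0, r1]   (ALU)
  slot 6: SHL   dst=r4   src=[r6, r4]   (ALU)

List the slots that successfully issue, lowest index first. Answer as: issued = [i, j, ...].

#0 BR src=- dispatched  <A:1 Mu:1 Ld:1 B:0 rd:7 wr:2>
#1 BR src=r4,r2 held:FU  <A:1 Mu:1 Ld:1 B:0 rd:7 wr:2>
#2 MUL src=r0,r3 dispatched  <A:1 Mu:0 Ld:1 B:0 rd:5 wr:1>
#3 MUL src=r6,r4 held:FU  <A:1 Mu:0 Ld:1 B:0 rd:5 wr:1>
#4 ALU src=r1,r5 held:WAW  <A:1 Mu:0 Ld:1 B:0 rd:5 wr:1>
#5 ALU src=r0,r1 held:WAW  <A:1 Mu:0 Ld:1 B:0 rd:5 wr:1>
#6 ALU src=r6,r4 dispatched  <A:0 Mu:0 Ld:1 B:0 rd:3 wr:0>

issued = [0, 2, 6]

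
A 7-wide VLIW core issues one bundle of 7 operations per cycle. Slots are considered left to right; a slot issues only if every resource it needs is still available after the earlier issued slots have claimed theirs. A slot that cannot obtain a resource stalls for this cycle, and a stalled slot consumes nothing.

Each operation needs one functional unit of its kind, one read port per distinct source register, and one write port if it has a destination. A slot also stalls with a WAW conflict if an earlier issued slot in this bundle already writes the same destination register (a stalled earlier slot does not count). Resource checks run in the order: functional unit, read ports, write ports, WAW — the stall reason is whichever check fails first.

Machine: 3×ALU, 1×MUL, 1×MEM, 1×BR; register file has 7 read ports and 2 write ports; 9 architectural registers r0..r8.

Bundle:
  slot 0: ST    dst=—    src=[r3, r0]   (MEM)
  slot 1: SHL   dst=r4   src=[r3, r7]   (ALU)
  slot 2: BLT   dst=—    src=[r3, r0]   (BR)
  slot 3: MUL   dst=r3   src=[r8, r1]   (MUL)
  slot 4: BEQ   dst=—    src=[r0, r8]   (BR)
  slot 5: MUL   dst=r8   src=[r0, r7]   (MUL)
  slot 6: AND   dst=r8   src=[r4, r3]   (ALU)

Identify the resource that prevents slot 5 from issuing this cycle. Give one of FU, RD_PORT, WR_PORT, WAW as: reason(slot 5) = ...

reason(slot 5) = RD_PORT

(0) want 1×MEM +2rd +0wr — yes → AL3|MU1|ME0|BR1|rd5|wr2
(1) want 1×ALU +2rd +1wr — yes → AL2|MU1|ME0|BR1|rd3|wr1
(2) want 1×BR +2rd +0wr — yes → AL2|MU1|ME0|BR0|rd1|wr1
(3) want 1×MUL +2rd +1wr — RD_PORT → AL2|MU1|ME0|BR0|rd1|wr1
(4) want 1×BR +2rd +0wr — FU → AL2|MU1|ME0|BR0|rd1|wr1
(5) want 1×MUL +2rd +1wr — RD_PORT → AL2|MU1|ME0|BR0|rd1|wr1
(6) want 1×ALU +2rd +1wr — RD_PORT → AL2|MU1|ME0|BR0|rd1|wr1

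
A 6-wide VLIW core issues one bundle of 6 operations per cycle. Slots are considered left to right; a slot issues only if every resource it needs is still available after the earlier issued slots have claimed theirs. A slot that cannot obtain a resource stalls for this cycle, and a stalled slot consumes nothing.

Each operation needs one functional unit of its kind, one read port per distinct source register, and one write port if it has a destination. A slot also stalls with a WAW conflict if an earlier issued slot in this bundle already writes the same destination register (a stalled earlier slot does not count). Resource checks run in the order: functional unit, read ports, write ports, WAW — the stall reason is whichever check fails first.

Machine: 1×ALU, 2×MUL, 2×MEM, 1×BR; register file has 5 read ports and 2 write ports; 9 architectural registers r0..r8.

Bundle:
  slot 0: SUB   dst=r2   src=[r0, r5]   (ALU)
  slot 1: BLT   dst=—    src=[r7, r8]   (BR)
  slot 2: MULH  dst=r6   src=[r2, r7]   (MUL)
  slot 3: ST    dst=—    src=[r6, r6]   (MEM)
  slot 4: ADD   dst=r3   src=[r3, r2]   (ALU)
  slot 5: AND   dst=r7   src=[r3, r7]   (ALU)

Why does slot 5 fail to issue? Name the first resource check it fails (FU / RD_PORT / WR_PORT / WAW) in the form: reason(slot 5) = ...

reason(slot 5) = FU

[0] ALU needs rd=2 wr=1: ok; after: ALU=0 MUL=2 MEM=2 BR=1, R=3, W=1
[1] BR needs rd=2 wr=0: ok; after: ALU=0 MUL=2 MEM=2 BR=0, R=1, W=1
[2] MUL needs rd=2 wr=1: RD_PORT; after: ALU=0 MUL=2 MEM=2 BR=0, R=1, W=1
[3] MEM needs rd=1 wr=0: ok; after: ALU=0 MUL=2 MEM=1 BR=0, R=0, W=1
[4] ALU needs rd=2 wr=1: FU; after: ALU=0 MUL=2 MEM=1 BR=0, R=0, W=1
[5] ALU needs rd=2 wr=1: FU; after: ALU=0 MUL=2 MEM=1 BR=0, R=0, W=1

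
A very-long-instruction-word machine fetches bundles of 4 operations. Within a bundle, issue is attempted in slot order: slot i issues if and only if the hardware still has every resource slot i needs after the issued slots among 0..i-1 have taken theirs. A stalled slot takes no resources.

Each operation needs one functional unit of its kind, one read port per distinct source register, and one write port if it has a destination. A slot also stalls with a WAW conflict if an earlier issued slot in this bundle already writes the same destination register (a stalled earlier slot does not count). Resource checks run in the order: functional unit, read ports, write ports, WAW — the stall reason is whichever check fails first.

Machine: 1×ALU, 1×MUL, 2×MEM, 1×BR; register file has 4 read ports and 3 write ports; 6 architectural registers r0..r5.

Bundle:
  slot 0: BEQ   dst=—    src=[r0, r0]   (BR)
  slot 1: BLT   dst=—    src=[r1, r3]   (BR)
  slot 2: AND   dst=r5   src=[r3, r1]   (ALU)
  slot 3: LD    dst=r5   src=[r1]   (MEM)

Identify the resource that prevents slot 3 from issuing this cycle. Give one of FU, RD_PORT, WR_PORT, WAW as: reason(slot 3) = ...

reason(slot 3) = WAW

slot 0 (BR): ISSUE — free A1,Mu1,Ld2,B0 rp3 wp3
slot 1 (BR): stall FU — free A1,Mu1,Ld2,B0 rp3 wp3
slot 2 (ALU): ISSUE — free A0,Mu1,Ld2,B0 rp1 wp2
slot 3 (MEM): stall WAW — free A0,Mu1,Ld2,B0 rp1 wp2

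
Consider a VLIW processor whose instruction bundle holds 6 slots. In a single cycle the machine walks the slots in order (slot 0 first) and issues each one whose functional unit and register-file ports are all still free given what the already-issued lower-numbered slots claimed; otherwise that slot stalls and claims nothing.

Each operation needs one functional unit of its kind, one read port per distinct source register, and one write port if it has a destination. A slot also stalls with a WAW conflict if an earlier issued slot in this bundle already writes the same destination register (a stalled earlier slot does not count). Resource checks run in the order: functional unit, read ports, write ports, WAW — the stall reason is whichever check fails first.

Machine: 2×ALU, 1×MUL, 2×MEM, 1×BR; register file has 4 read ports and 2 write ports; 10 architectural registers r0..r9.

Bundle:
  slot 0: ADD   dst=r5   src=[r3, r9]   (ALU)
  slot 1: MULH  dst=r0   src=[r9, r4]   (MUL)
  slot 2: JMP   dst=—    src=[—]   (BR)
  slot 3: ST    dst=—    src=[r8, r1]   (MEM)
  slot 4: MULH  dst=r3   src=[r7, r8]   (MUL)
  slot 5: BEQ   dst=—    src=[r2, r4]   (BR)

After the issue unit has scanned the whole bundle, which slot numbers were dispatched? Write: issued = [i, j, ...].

[0] ALU needs rd=2 wr=1: ok; after: ALU=1 MUL=1 MEM=2 BR=1, R=2, W=1
[1] MUL needs rd=2 wr=1: ok; after: ALU=1 MUL=0 MEM=2 BR=1, R=0, W=0
[2] BR needs rd=0 wr=0: ok; after: ALU=1 MUL=0 MEM=2 BR=0, R=0, W=0
[3] MEM needs rd=2 wr=0: RD_PORT; after: ALU=1 MUL=0 MEM=2 BR=0, R=0, W=0
[4] MUL needs rd=2 wr=1: FU; after: ALU=1 MUL=0 MEM=2 BR=0, R=0, W=0
[5] BR needs rd=2 wr=0: FU; after: ALU=1 MUL=0 MEM=2 BR=0, R=0, W=0

issued = [0, 1, 2]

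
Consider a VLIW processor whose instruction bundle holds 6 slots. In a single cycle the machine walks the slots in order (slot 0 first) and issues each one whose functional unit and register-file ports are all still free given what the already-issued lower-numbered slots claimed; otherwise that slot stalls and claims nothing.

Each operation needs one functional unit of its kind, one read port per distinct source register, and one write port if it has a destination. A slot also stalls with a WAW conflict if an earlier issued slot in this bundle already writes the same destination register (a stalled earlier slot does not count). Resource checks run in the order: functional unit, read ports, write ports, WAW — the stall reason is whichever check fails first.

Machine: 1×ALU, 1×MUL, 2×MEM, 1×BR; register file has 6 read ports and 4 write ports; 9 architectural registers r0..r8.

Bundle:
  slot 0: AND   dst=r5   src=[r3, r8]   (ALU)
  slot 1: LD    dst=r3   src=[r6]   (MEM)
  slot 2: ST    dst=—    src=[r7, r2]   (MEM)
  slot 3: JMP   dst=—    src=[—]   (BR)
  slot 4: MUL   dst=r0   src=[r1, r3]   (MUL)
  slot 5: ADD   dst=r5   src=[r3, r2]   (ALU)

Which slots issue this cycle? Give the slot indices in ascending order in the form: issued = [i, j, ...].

  0. ALU→r5 ⇒ go  {0A/1Mu/2Ld/1B | 4r 3w}
  1. MEM→r3 ⇒ go  {0A/1Mu/1Ld/1B | 3r 2w}
  2. MEM ⇒ go  {0A/1Mu/0Ld/1B | 1r 2w}
  3. BR ⇒ go  {0A/1Mu/0Ld/0B | 1r 2w}
  4. MUL→r0 ⇒ no(RD_PORT)  {0A/1Mu/0Ld/0B | 1r 2w}
  5. ALU→r5 ⇒ no(FU)  {0A/1Mu/0Ld/0B | 1r 2w}

issued = [0, 1, 2, 3]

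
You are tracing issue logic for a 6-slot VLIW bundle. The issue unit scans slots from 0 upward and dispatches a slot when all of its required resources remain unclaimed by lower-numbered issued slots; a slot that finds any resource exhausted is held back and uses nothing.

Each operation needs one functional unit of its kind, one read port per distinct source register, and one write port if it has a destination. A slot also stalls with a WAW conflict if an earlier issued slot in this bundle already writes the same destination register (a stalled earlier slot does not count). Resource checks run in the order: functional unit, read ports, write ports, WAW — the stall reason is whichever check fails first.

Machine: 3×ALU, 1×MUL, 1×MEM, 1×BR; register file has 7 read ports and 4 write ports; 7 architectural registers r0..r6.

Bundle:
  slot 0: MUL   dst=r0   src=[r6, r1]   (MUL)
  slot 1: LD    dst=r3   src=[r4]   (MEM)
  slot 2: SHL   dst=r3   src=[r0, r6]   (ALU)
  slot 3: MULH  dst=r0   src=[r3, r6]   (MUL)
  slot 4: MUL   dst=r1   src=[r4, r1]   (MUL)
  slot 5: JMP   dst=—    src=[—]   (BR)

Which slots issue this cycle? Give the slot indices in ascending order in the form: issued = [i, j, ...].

[0] MUL needs rd=2 wr=1: ok; after: ALU=3 MUL=0 MEM=1 BR=1, R=5, W=3
[1] MEM needs rd=1 wr=1: ok; after: ALU=3 MUL=0 MEM=0 BR=1, R=4, W=2
[2] ALU needs rd=2 wr=1: WAW; after: ALU=3 MUL=0 MEM=0 BR=1, R=4, W=2
[3] MUL needs rd=2 wr=1: FU; after: ALU=3 MUL=0 MEM=0 BR=1, R=4, W=2
[4] MUL needs rd=2 wr=1: FU; after: ALU=3 MUL=0 MEM=0 BR=1, R=4, W=2
[5] BR needs rd=0 wr=0: ok; after: ALU=3 MUL=0 MEM=0 BR=0, R=4, W=2

issued = [0, 1, 5]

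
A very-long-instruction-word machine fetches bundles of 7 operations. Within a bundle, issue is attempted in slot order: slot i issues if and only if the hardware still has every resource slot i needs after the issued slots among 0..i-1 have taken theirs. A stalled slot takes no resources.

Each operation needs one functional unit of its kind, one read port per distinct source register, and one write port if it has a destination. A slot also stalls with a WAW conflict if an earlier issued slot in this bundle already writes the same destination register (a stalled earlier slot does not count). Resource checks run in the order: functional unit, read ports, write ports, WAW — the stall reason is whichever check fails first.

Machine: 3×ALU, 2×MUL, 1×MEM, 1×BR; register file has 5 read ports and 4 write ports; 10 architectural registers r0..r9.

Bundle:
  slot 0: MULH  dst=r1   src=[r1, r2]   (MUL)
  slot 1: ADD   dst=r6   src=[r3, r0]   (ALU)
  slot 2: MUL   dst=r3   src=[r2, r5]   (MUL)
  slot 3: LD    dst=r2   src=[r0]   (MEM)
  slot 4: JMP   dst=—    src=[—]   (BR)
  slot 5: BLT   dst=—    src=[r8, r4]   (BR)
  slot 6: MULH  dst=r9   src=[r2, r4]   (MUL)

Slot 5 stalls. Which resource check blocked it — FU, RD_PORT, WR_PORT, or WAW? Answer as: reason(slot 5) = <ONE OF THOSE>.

(0) want 1×MUL +2rd +1wr — yes → AL3|MU1|ME1|BR1|rd3|wr3
(1) want 1×ALU +2rd +1wr — yes → AL2|MU1|ME1|BR1|rd1|wr2
(2) want 1×MUL +2rd +1wr — RD_PORT → AL2|MU1|ME1|BR1|rd1|wr2
(3) want 1×MEM +1rd +1wr — yes → AL2|MU1|ME0|BR1|rd0|wr1
(4) want 1×BR +0rd +0wr — yes → AL2|MU1|ME0|BR0|rd0|wr1
(5) want 1×BR +2rd +0wr — FU → AL2|MU1|ME0|BR0|rd0|wr1
(6) want 1×MUL +2rd +1wr — RD_PORT → AL2|MU1|ME0|BR0|rd0|wr1

reason(slot 5) = FU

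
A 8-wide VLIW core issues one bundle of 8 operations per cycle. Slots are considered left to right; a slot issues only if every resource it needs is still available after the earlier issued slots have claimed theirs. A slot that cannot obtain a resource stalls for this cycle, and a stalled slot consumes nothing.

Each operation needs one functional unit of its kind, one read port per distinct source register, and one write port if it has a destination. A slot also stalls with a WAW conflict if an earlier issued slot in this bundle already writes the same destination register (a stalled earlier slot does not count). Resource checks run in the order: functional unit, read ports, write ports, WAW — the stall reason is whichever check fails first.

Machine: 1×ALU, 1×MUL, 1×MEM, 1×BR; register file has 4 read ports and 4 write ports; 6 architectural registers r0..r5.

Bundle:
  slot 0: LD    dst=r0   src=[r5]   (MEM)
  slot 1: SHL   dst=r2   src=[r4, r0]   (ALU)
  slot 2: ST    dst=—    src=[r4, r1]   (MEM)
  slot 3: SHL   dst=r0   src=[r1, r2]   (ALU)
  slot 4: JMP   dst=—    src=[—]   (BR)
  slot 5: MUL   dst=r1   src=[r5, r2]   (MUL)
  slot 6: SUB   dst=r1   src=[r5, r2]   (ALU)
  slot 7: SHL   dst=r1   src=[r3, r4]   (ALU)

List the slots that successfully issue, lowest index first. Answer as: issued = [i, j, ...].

  0. MEM→r0 ⇒ go  {1A/1Mu/0Ld/1B | 3r 3w}
  1. ALU→r2 ⇒ go  {0A/1Mu/0Ld/1B | 1r 2w}
  2. MEM ⇒ no(FU)  {0A/1Mu/0Ld/1B | 1r 2w}
  3. ALU→r0 ⇒ no(FU)  {0A/1Mu/0Ld/1B | 1r 2w}
  4. BR ⇒ go  {0A/1Mu/0Ld/0B | 1r 2w}
  5. MUL→r1 ⇒ no(RD_PORT)  {0A/1Mu/0Ld/0B | 1r 2w}
  6. ALU→r1 ⇒ no(FU)  {0A/1Mu/0Ld/0B | 1r 2w}
  7. ALU→r1 ⇒ no(FU)  {0A/1Mu/0Ld/0B | 1r 2w}

issued = [0, 1, 4]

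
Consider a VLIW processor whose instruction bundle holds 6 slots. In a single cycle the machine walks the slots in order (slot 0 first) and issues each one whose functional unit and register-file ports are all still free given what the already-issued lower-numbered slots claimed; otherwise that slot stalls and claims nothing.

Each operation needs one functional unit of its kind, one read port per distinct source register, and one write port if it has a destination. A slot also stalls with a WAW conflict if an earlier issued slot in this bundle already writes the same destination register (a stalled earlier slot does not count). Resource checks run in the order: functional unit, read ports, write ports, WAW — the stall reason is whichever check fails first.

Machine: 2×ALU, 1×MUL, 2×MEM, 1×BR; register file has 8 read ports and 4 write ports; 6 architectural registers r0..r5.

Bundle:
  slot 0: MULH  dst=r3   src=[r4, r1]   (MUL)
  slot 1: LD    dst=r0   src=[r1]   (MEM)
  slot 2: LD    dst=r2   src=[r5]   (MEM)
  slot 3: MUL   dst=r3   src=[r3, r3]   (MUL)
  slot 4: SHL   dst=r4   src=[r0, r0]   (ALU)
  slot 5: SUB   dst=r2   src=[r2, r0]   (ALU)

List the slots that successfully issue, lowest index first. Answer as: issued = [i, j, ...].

(0) want 1×MUL +2rd +1wr — yes → AL2|MU0|ME2|BR1|rd6|wr3
(1) want 1×MEM +1rd +1wr — yes → AL2|MU0|ME1|BR1|rd5|wr2
(2) want 1×MEM +1rd +1wr — yes → AL2|MU0|ME0|BR1|rd4|wr1
(3) want 1×MUL +1rd +1wr — FU → AL2|MU0|ME0|BR1|rd4|wr1
(4) want 1×ALU +1rd +1wr — yes → AL1|MU0|ME0|BR1|rd3|wr0
(5) want 1×ALU +2rd +1wr — WR_PORT → AL1|MU0|ME0|BR1|rd3|wr0

issued = [0, 1, 2, 4]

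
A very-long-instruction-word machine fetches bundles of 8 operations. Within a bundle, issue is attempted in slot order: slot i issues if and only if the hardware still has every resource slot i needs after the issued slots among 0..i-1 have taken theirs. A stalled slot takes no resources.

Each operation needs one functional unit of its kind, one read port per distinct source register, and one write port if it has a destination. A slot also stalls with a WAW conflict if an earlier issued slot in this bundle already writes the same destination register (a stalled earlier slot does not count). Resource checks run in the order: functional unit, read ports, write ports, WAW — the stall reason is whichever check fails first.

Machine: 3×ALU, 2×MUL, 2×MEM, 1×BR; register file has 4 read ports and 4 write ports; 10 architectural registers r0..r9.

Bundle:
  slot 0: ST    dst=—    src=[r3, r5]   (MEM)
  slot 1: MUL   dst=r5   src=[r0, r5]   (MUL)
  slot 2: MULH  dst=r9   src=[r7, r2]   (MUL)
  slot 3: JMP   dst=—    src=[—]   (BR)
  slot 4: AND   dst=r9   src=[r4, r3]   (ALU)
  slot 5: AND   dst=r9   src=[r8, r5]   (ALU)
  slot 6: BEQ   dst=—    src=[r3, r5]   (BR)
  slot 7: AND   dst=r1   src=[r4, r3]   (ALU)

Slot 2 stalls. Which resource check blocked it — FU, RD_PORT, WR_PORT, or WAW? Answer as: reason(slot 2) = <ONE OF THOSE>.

  0. MEM ⇒ go  {3A/2Mu/1Ld/1B | 2r 4w}
  1. MUL→r5 ⇒ go  {3A/1Mu/1Ld/1B | 0r 3w}
  2. MUL→r9 ⇒ no(RD_PORT)  {3A/1Mu/1Ld/1B | 0r 3w}
  3. BR ⇒ go  {3A/1Mu/1Ld/0B | 0r 3w}
  4. ALU→r9 ⇒ no(RD_PORT)  {3A/1Mu/1Ld/0B | 0r 3w}
  5. ALU→r9 ⇒ no(RD_PORT)  {3A/1Mu/1Ld/0B | 0r 3w}
  6. BR ⇒ no(FU)  {3A/1Mu/1Ld/0B | 0r 3w}
  7. ALU→r1 ⇒ no(RD_PORT)  {3A/1Mu/1Ld/0B | 0r 3w}

reason(slot 2) = RD_PORT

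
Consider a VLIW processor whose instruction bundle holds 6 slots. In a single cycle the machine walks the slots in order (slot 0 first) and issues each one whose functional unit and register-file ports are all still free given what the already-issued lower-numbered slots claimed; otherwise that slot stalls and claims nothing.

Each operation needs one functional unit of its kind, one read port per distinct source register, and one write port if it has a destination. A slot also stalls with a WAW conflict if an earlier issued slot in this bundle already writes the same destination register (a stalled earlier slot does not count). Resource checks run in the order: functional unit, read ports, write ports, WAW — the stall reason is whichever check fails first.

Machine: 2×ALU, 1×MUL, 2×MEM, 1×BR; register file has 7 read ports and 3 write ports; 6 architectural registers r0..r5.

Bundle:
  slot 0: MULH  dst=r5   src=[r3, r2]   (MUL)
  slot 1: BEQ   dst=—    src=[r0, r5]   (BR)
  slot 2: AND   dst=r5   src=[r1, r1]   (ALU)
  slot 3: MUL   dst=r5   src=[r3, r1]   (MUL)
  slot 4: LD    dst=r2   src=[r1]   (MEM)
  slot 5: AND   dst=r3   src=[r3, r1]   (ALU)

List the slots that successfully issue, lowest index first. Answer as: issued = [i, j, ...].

(0) want 1×MUL +2rd +1wr — yes → AL2|MU0|ME2|BR1|rd5|wr2
(1) want 1×BR +2rd +0wr — yes → AL2|MU0|ME2|BR0|rd3|wr2
(2) want 1×ALU +1rd +1wr — WAW → AL2|MU0|ME2|BR0|rd3|wr2
(3) want 1×MUL +2rd +1wr — FU → AL2|MU0|ME2|BR0|rd3|wr2
(4) want 1×MEM +1rd +1wr — yes → AL2|MU0|ME1|BR0|rd2|wr1
(5) want 1×ALU +2rd +1wr — yes → AL1|MU0|ME1|BR0|rd0|wr0

issued = [0, 1, 4, 5]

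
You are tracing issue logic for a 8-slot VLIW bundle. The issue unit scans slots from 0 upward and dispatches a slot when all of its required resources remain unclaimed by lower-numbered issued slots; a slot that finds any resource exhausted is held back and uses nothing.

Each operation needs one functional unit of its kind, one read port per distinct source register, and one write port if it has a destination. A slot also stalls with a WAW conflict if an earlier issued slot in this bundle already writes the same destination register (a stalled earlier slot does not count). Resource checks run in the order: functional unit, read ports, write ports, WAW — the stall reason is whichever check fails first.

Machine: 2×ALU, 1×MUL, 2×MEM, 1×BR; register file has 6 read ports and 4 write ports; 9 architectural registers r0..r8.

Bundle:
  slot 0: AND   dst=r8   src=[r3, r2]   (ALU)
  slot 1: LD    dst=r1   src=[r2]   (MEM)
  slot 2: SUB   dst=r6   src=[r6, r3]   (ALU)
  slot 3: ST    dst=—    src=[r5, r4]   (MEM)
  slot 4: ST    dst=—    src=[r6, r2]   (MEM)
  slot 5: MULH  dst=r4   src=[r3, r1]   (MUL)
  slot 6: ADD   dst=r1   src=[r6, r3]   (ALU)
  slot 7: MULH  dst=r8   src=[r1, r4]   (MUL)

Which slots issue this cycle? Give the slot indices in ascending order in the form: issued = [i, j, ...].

  0. ALU→r8 ⇒ go  {1A/1Mu/2Ld/1B | 4r 3w}
  1. MEM→r1 ⇒ go  {1A/1Mu/1Ld/1B | 3r 2w}
  2. ALU→r6 ⇒ go  {0A/1Mu/1Ld/1B | 1r 1w}
  3. MEM ⇒ no(RD_PORT)  {0A/1Mu/1Ld/1B | 1r 1w}
  4. MEM ⇒ no(RD_PORT)  {0A/1Mu/1Ld/1B | 1r 1w}
  5. MUL→r4 ⇒ no(RD_PORT)  {0A/1Mu/1Ld/1B | 1r 1w}
  6. ALU→r1 ⇒ no(FU)  {0A/1Mu/1Ld/1B | 1r 1w}
  7. MUL→r8 ⇒ no(RD_PORT)  {0A/1Mu/1Ld/1B | 1r 1w}

issued = [0, 1, 2]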